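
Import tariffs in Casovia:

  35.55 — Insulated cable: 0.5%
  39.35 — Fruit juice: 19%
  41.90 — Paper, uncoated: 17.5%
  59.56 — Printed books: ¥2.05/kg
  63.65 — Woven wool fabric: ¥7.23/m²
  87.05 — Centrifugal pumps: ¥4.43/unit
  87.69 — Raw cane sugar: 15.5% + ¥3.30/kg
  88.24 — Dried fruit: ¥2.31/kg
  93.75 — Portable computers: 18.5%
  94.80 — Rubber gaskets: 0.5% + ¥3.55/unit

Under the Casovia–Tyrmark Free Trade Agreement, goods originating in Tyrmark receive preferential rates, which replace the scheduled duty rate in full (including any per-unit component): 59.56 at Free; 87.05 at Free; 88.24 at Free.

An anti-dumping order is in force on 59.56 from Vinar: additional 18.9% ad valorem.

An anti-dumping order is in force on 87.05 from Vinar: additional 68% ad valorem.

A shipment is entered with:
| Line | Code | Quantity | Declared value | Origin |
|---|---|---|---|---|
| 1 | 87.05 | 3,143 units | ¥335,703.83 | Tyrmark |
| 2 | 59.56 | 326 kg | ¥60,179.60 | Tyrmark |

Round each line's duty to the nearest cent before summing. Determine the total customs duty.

Line 1 (87.05, Tyrmark, 3,143 units, ¥335,703.83):
Base rate for 87.05 is ¥4.43/unit.
Origin Tyrmark qualifies under the Casovia–Tyrmark agreement and 87.05 is covered: preferential rate Free applies instead.
The additional-duty order on 87.05 targets Vinar, not Tyrmark; it does not apply.
Duty = ¥335,703.83 × 0% = ¥0.00.
Line 2 (59.56, Tyrmark, 326 kg, ¥60,179.60):
Base rate for 59.56 is ¥2.05/kg.
Origin Tyrmark qualifies under the Casovia–Tyrmark agreement and 59.56 is covered: preferential rate Free applies instead.
The additional-duty order on 59.56 targets Vinar, not Tyrmark; it does not apply.
Duty = ¥60,179.60 × 0% = ¥0.00.
Total = ¥0.00 + ¥0.00 = ¥0.00.

¥0.00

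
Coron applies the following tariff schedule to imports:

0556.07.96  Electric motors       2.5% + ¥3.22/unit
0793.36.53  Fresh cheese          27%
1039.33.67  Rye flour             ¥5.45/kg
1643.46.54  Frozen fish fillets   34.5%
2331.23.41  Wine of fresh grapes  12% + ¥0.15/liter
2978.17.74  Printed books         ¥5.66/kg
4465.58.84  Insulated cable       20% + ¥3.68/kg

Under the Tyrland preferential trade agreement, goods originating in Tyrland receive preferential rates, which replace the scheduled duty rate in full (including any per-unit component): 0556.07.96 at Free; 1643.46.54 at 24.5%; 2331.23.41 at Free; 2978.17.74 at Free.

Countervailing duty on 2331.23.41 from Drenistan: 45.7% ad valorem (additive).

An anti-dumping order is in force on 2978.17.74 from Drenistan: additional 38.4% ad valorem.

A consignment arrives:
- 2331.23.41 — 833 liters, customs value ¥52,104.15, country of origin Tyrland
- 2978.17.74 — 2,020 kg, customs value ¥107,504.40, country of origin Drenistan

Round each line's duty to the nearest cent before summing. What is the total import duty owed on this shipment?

¥52,714.89

Line 1 (2331.23.41, Tyrland, 833 liters, ¥52,104.15):
Base rate for 2331.23.41 is 12% + ¥0.15/liter.
Origin Tyrland qualifies under the Coron–Tyrland agreement and 2331.23.41 is covered: preferential rate Free applies instead.
The additional-duty order on 2331.23.41 targets Drenistan, not Tyrland; it does not apply.
Duty = ¥52,104.15 × 0% = ¥0.00.
Line 2 (2978.17.74, Drenistan, 2,020 kg, ¥107,504.40):
Base rate for 2978.17.74 is ¥5.66/kg.
2978.17.74 has an FTA preferential rate, but origin Drenistan is not Tyrland; base rate stands.
Additional duty on 2978.17.74 from Drenistan: +38.4% ad valorem. Applied ad valorem rate = 38.4%.
Duty = ¥107,504.40 × 38.4% + 2,020 × ¥5.66 = ¥52,714.89.
Total = ¥0.00 + ¥52,714.89 = ¥52,714.89.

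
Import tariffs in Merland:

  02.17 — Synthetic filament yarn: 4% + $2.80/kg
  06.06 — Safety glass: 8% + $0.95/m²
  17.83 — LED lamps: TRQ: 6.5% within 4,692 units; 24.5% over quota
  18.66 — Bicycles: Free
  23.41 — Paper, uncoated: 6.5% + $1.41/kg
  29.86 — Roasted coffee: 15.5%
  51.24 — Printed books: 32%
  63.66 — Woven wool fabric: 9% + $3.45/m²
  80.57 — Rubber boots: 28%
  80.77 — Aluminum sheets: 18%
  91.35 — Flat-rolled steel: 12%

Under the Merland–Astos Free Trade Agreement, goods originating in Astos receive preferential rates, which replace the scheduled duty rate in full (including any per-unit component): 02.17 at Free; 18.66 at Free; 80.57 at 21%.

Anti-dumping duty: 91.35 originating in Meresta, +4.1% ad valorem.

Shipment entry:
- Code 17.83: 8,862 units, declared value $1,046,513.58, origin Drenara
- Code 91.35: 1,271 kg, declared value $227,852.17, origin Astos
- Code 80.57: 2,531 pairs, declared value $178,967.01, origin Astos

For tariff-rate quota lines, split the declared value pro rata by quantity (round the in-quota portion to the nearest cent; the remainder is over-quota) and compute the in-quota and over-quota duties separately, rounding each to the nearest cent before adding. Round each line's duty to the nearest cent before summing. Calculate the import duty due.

Line 1 (17.83, Drenara, 8,862 units, $1,046,513.58):
Code 17.83 is under a tariff-rate quota (threshold 4,692 units). In-quota: 4,692 units at 6.5%; over-quota: 4,170 units at 24.5%.
Pro-rata value split: in-quota = $1,046,513.58 × 4,692/8,862 = $554,078.28; over-quota = $1,046,513.58 − $554,078.28 = $492,435.30.
In-quota duty = $554,078.28 × 6.5% = $36,015.09. Over-quota duty = $492,435.30 × 24.5% = $120,646.65.
Line duty = $36,015.09 + $120,646.65 = $156,661.74.
Line 2 (91.35, Astos, 1,271 kg, $227,852.17):
Base rate for 91.35 is 12%.
Origin Astos is the FTA partner but 91.35 is not on the preference list; base rate stands.
The additional-duty order on 91.35 targets Meresta, not Astos; it does not apply.
Duty = $227,852.17 × 12% = $27,342.26.
Line 3 (80.57, Astos, 2,531 pairs, $178,967.01):
Base rate for 80.57 is 28%.
Origin Astos qualifies under the Merland–Astos agreement and 80.57 is covered: preferential rate 21% applies instead.
Duty = $178,967.01 × 21% = $37,583.07.
Total = $156,661.74 + $27,342.26 + $37,583.07 = $221,587.07.

$221,587.07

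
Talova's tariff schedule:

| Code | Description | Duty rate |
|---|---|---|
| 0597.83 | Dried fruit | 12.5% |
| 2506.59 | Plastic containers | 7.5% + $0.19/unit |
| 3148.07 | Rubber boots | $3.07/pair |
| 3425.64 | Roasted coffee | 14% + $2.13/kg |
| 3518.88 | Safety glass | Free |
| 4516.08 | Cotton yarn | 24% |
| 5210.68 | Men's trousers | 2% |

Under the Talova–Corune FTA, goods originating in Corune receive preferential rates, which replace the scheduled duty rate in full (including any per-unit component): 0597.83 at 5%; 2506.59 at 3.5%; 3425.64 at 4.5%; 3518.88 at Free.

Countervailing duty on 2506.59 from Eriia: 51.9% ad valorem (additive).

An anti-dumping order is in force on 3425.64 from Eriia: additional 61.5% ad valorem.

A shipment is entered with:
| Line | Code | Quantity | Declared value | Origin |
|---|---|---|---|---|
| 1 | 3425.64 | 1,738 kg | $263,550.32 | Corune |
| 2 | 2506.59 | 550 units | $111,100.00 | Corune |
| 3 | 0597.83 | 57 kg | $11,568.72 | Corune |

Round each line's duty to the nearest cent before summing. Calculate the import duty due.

$16,326.70

Line 1 (3425.64, Corune, 1,738 kg, $263,550.32):
Base rate for 3425.64 is 14% + $2.13/kg.
Origin Corune qualifies under the Talova–Corune agreement and 3425.64 is covered: preferential rate 4.5% applies instead.
The additional-duty order on 3425.64 targets Eriia, not Corune; it does not apply.
Duty = $263,550.32 × 4.5% = $11,859.76.
Line 2 (2506.59, Corune, 550 units, $111,100.00):
Base rate for 2506.59 is 7.5% + $0.19/unit.
Origin Corune qualifies under the Talova–Corune agreement and 2506.59 is covered: preferential rate 3.5% applies instead.
The additional-duty order on 2506.59 targets Eriia, not Corune; it does not apply.
Duty = $111,100.00 × 3.5% = $3,888.50.
Line 3 (0597.83, Corune, 57 kg, $11,568.72):
Base rate for 0597.83 is 12.5%.
Origin Corune qualifies under the Talova–Corune agreement and 0597.83 is covered: preferential rate 5% applies instead.
Duty = $11,568.72 × 5% = $578.44.
Total = $11,859.76 + $3,888.50 + $578.44 = $16,326.70.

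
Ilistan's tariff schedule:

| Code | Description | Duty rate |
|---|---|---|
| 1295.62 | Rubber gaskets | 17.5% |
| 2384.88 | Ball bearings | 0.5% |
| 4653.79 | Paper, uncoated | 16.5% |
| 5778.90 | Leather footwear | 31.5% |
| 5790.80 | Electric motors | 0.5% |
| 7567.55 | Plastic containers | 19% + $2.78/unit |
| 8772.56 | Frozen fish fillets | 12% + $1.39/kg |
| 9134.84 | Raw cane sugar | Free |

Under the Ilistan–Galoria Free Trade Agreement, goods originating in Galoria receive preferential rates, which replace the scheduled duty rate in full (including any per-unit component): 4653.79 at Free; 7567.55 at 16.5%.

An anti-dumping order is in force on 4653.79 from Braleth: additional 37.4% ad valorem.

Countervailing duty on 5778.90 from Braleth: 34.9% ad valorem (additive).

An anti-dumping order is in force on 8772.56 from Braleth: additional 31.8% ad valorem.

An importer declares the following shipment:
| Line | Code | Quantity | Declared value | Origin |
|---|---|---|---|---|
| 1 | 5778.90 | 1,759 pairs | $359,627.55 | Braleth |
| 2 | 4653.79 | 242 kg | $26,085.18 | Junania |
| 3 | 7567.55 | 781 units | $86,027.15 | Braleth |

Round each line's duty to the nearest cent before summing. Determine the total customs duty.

$261,613.08

Line 1 (5778.90, Braleth, 1,759 pairs, $359,627.55):
Base rate for 5778.90 is 31.5%.
Additional duty on 5778.90 from Braleth: +34.9%. Applied ad valorem rate: 31.5% + 34.9% = 66.4%.
Duty = $359,627.55 × 66.4% = $238,792.69.
Line 2 (4653.79, Junania, 242 kg, $26,085.18):
Base rate for 4653.79 is 16.5%.
4653.79 has an FTA preferential rate, but origin Junania is not Galoria; base rate stands.
The additional-duty order on 4653.79 targets Braleth, not Junania; it does not apply.
Duty = $26,085.18 × 16.5% = $4,304.05.
Line 3 (7567.55, Braleth, 781 units, $86,027.15):
Base rate for 7567.55 is 19% + $2.78/unit.
7567.55 has an FTA preferential rate, but origin Braleth is not Galoria; base rate stands.
Duty = $86,027.15 × 19% + 781 × $2.78 = $18,516.34.
Total = $238,792.69 + $4,304.05 + $18,516.34 = $261,613.08.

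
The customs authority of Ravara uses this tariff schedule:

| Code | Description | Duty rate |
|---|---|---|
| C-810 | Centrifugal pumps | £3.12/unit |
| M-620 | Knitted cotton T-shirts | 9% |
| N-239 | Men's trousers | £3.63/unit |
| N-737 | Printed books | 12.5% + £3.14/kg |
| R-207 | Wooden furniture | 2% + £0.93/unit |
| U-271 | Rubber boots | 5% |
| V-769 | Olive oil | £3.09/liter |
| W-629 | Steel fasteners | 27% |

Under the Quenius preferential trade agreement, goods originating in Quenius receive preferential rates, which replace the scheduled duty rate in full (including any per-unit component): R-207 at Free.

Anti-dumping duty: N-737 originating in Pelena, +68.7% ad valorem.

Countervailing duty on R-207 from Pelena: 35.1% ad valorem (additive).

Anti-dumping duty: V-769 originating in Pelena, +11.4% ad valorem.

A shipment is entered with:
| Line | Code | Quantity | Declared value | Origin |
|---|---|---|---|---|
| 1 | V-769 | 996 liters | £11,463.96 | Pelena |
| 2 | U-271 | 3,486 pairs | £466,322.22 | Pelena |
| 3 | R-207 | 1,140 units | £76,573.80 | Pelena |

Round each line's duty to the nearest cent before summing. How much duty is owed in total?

£57,169.72

Line 1 (V-769, Pelena, 996 liters, £11,463.96):
Base rate for V-769 is £3.09/liter.
Additional duty on V-769 from Pelena: +11.4% ad valorem. Applied ad valorem rate = 11.4%.
Duty = £11,463.96 × 11.4% + 996 × £3.09 = £4,384.53.
Line 2 (U-271, Pelena, 3,486 pairs, £466,322.22):
Base rate for U-271 is 5%.
Duty = £466,322.22 × 5% = £23,316.11.
Line 3 (R-207, Pelena, 1,140 units, £76,573.80):
Base rate for R-207 is 2% + £0.93/unit.
R-207 has an FTA preferential rate, but origin Pelena is not Quenius; base rate stands.
Additional duty on R-207 from Pelena: +35.1%. Applied ad valorem rate: 2% + 35.1% = 37.1%.
Duty = £76,573.80 × 37.1% + 1,140 × £0.93 = £29,469.08.
Total = £4,384.53 + £23,316.11 + £29,469.08 = £57,169.72.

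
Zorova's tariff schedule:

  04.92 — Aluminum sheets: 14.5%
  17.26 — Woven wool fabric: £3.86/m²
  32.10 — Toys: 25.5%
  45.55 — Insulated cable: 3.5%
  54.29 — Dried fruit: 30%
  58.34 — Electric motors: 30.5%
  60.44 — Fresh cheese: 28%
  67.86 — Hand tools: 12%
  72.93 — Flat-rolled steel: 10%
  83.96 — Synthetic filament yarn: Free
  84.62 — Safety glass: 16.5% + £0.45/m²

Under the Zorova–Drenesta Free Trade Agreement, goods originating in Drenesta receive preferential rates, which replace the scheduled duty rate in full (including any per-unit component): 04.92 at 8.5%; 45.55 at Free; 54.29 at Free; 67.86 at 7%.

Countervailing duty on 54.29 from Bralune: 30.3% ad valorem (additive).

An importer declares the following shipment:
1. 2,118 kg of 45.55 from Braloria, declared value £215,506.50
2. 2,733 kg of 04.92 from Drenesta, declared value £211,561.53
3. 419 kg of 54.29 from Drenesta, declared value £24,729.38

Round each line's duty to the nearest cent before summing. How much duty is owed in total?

Line 1 (45.55, Braloria, 2,118 kg, £215,506.50):
Base rate for 45.55 is 3.5%.
45.55 has an FTA preferential rate, but origin Braloria is not Drenesta; base rate stands.
Duty = £215,506.50 × 3.5% = £7,542.73.
Line 2 (04.92, Drenesta, 2,733 kg, £211,561.53):
Base rate for 04.92 is 14.5%.
Origin Drenesta qualifies under the Zorova–Drenesta agreement and 04.92 is covered: preferential rate 8.5% applies instead.
Duty = £211,561.53 × 8.5% = £17,982.73.
Line 3 (54.29, Drenesta, 419 kg, £24,729.38):
Base rate for 54.29 is 30%.
Origin Drenesta qualifies under the Zorova–Drenesta agreement and 54.29 is covered: preferential rate Free applies instead.
The additional-duty order on 54.29 targets Bralune, not Drenesta; it does not apply.
Duty = £24,729.38 × 0% = £0.00.
Total = £7,542.73 + £17,982.73 + £0.00 = £25,525.46.

£25,525.46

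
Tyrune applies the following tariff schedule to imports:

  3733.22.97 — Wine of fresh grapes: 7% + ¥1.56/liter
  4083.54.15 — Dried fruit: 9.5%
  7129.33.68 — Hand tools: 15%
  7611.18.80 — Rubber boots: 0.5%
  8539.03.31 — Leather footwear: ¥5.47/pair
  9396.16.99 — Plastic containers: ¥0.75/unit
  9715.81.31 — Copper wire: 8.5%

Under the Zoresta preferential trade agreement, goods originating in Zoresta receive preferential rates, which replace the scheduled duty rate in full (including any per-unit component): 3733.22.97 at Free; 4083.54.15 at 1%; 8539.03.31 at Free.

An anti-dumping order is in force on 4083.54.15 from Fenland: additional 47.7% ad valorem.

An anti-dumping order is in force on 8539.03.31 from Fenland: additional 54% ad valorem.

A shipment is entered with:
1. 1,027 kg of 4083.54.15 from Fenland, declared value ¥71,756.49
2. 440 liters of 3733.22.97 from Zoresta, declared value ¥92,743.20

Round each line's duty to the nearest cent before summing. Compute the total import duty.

¥41,044.71

Line 1 (4083.54.15, Fenland, 1,027 kg, ¥71,756.49):
Base rate for 4083.54.15 is 9.5%.
4083.54.15 has an FTA preferential rate, but origin Fenland is not Zoresta; base rate stands.
Additional duty on 4083.54.15 from Fenland: +47.7%. Applied ad valorem rate: 9.5% + 47.7% = 57.2%.
Duty = ¥71,756.49 × 57.2% = ¥41,044.71.
Line 2 (3733.22.97, Zoresta, 440 liters, ¥92,743.20):
Base rate for 3733.22.97 is 7% + ¥1.56/liter.
Origin Zoresta qualifies under the Tyrune–Zoresta agreement and 3733.22.97 is covered: preferential rate Free applies instead.
Duty = ¥92,743.20 × 0% = ¥0.00.
Total = ¥41,044.71 + ¥0.00 = ¥41,044.71.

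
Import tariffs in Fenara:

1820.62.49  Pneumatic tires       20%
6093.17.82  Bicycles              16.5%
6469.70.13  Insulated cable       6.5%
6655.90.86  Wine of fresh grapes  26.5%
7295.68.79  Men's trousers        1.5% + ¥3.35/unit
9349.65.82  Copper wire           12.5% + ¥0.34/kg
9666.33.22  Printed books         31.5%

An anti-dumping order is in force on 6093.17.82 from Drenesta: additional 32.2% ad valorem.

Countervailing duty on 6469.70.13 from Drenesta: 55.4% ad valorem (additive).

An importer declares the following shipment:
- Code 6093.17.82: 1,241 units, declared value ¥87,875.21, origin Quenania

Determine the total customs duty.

Line 1 (6093.17.82, Quenania, 1,241 units, ¥87,875.21):
Base rate for 6093.17.82 is 16.5%.
The additional-duty order on 6093.17.82 targets Drenesta, not Quenania; it does not apply.
Duty = ¥87,875.21 × 16.5% = ¥14,499.41.

¥14,499.41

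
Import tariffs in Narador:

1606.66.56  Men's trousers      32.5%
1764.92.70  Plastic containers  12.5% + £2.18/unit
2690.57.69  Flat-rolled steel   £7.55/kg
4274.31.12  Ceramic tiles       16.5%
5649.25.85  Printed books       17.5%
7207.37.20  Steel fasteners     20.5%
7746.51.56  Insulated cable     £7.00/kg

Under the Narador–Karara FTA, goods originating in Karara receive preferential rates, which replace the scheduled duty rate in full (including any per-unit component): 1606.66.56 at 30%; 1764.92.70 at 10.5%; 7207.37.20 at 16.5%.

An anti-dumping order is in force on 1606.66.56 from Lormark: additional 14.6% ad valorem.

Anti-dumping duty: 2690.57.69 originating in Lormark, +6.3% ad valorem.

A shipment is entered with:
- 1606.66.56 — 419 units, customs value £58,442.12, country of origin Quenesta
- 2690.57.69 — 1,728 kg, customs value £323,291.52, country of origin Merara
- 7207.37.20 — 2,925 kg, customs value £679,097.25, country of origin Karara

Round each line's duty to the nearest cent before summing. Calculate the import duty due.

£144,091.14

Line 1 (1606.66.56, Quenesta, 419 units, £58,442.12):
Base rate for 1606.66.56 is 32.5%.
1606.66.56 has an FTA preferential rate, but origin Quenesta is not Karara; base rate stands.
The additional-duty order on 1606.66.56 targets Lormark, not Quenesta; it does not apply.
Duty = £58,442.12 × 32.5% = £18,993.69.
Line 2 (2690.57.69, Merara, 1,728 kg, £323,291.52):
Base rate for 2690.57.69 is £7.55/kg.
The additional-duty order on 2690.57.69 targets Lormark, not Merara; it does not apply.
Duty = 1,728 × £7.55 = £13,046.40.
Line 3 (7207.37.20, Karara, 2,925 kg, £679,097.25):
Base rate for 7207.37.20 is 20.5%.
Origin Karara qualifies under the Narador–Karara agreement and 7207.37.20 is covered: preferential rate 16.5% applies instead.
Duty = £679,097.25 × 16.5% = £112,051.05.
Total = £18,993.69 + £13,046.40 + £112,051.05 = £144,091.14.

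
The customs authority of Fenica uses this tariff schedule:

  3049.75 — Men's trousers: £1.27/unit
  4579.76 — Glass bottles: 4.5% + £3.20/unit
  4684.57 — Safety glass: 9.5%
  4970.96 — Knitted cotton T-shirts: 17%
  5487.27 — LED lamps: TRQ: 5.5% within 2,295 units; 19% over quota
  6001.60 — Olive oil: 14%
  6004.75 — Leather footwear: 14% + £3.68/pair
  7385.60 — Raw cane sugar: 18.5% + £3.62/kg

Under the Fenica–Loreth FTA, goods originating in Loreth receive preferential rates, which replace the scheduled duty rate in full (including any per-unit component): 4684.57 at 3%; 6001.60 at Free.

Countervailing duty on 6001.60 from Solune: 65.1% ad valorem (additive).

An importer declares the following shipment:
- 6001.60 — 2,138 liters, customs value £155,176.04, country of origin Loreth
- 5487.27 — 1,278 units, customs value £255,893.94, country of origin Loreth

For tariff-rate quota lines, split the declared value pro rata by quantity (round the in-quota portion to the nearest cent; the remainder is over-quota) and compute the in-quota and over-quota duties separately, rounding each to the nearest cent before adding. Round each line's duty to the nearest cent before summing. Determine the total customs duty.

£14,074.17

Line 1 (6001.60, Loreth, 2,138 liters, £155,176.04):
Base rate for 6001.60 is 14%.
Origin Loreth qualifies under the Fenica–Loreth agreement and 6001.60 is covered: preferential rate Free applies instead.
The additional-duty order on 6001.60 targets Solune, not Loreth; it does not apply.
Duty = £155,176.04 × 0% = £0.00.
Line 2 (5487.27, Loreth, 1,278 units, £255,893.94):
Code 5487.27 is under a tariff-rate quota (threshold 2,295 units). Quantity 1,278 units is within the quota, so the in-quota rate 5.5% applies to the full value.
Duty = £255,893.94 × 5.5% = £14,074.17.
Total = £0.00 + £14,074.17 = £14,074.17.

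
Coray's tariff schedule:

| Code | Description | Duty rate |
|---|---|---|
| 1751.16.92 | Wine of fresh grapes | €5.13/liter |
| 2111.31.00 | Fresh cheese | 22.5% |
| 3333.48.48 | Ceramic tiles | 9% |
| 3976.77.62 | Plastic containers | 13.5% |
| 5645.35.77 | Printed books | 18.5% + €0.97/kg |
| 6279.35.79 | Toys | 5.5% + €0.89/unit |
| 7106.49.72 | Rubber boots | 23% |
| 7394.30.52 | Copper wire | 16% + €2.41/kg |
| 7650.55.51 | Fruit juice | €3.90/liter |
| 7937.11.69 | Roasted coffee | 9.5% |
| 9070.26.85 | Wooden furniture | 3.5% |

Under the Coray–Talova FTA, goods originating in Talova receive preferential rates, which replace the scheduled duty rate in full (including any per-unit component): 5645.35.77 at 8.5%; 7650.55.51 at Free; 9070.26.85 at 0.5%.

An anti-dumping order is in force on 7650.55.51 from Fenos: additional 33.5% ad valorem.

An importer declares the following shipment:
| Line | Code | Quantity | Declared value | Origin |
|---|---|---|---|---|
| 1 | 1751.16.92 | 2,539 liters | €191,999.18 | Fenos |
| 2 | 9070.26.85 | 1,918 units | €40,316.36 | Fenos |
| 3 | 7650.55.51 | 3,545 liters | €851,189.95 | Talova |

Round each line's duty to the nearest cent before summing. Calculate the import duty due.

Line 1 (1751.16.92, Fenos, 2,539 liters, €191,999.18):
Base rate for 1751.16.92 is €5.13/liter.
Duty = 2,539 × €5.13 = €13,025.07.
Line 2 (9070.26.85, Fenos, 1,918 units, €40,316.36):
Base rate for 9070.26.85 is 3.5%.
9070.26.85 has an FTA preferential rate, but origin Fenos is not Talova; base rate stands.
Duty = €40,316.36 × 3.5% = €1,411.07.
Line 3 (7650.55.51, Talova, 3,545 liters, €851,189.95):
Base rate for 7650.55.51 is €3.90/liter.
Origin Talova qualifies under the Coray–Talova agreement and 7650.55.51 is covered: preferential rate Free applies instead.
The additional-duty order on 7650.55.51 targets Fenos, not Talova; it does not apply.
Duty = €851,189.95 × 0% = €0.00.
Total = €13,025.07 + €1,411.07 + €0.00 = €14,436.14.

€14,436.14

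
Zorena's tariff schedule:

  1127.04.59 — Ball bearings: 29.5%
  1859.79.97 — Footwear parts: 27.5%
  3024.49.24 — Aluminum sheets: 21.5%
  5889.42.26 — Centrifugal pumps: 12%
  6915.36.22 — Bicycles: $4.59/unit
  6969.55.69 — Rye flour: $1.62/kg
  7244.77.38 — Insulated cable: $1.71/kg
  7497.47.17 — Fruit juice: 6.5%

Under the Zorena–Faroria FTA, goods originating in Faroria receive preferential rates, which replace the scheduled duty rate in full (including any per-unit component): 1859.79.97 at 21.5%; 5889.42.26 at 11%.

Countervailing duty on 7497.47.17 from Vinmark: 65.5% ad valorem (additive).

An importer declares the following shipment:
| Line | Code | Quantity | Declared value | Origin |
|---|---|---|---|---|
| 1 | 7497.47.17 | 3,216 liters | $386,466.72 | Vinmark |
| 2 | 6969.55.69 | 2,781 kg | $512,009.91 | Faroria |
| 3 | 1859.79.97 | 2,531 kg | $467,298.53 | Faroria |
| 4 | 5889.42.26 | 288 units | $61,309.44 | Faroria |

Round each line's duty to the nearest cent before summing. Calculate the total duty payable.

$389,974.48

Line 1 (7497.47.17, Vinmark, 3,216 liters, $386,466.72):
Base rate for 7497.47.17 is 6.5%.
Additional duty on 7497.47.17 from Vinmark: +65.5%. Applied ad valorem rate: 6.5% + 65.5% = 72%.
Duty = $386,466.72 × 72% = $278,256.04.
Line 2 (6969.55.69, Faroria, 2,781 kg, $512,009.91):
Base rate for 6969.55.69 is $1.62/kg.
Origin Faroria is the FTA partner but 6969.55.69 is not on the preference list; base rate stands.
Duty = 2,781 × $1.62 = $4,505.22.
Line 3 (1859.79.97, Faroria, 2,531 kg, $467,298.53):
Base rate for 1859.79.97 is 27.5%.
Origin Faroria qualifies under the Zorena–Faroria agreement and 1859.79.97 is covered: preferential rate 21.5% applies instead.
Duty = $467,298.53 × 21.5% = $100,469.18.
Line 4 (5889.42.26, Faroria, 288 units, $61,309.44):
Base rate for 5889.42.26 is 12%.
Origin Faroria qualifies under the Zorena–Faroria agreement and 5889.42.26 is covered: preferential rate 11% applies instead.
Duty = $61,309.44 × 11% = $6,744.04.
Total = $278,256.04 + $4,505.22 + $100,469.18 + $6,744.04 = $389,974.48.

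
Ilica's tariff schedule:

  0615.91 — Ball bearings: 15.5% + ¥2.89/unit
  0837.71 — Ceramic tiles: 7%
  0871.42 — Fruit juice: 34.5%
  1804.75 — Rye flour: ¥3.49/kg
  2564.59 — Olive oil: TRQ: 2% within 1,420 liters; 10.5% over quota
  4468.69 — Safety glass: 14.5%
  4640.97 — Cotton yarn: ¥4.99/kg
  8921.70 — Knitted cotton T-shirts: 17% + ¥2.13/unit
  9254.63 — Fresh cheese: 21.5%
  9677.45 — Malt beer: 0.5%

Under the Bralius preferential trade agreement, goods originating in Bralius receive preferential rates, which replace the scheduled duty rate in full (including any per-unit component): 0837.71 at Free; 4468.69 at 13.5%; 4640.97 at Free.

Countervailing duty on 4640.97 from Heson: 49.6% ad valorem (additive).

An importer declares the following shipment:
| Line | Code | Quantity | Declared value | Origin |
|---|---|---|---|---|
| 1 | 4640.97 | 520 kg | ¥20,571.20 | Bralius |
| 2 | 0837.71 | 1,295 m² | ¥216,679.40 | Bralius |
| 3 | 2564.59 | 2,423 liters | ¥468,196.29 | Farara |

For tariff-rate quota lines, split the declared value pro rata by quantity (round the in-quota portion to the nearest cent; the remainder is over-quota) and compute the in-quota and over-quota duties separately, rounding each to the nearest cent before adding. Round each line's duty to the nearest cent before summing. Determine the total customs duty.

Line 1 (4640.97, Bralius, 520 kg, ¥20,571.20):
Base rate for 4640.97 is ¥4.99/kg.
Origin Bralius qualifies under the Ilica–Bralius agreement and 4640.97 is covered: preferential rate Free applies instead.
The additional-duty order on 4640.97 targets Heson, not Bralius; it does not apply.
Duty = ¥20,571.20 × 0% = ¥0.00.
Line 2 (0837.71, Bralius, 1,295 m², ¥216,679.40):
Base rate for 0837.71 is 7%.
Origin Bralius qualifies under the Ilica–Bralius agreement and 0837.71 is covered: preferential rate Free applies instead.
Duty = ¥216,679.40 × 0% = ¥0.00.
Line 3 (2564.59, Farara, 2,423 liters, ¥468,196.29):
Code 2564.59 is under a tariff-rate quota (threshold 1,420 liters). In-quota: 1,420 liters at 2%; over-quota: 1,003 liters at 10.5%.
Pro-rata value split: in-quota = ¥468,196.29 × 1,420/2,423 = ¥274,386.60; over-quota = ¥468,196.29 − ¥274,386.60 = ¥193,809.69.
In-quota duty = ¥274,386.60 × 2% = ¥5,487.73. Over-quota duty = ¥193,809.69 × 10.5% = ¥20,350.02.
Line duty = ¥5,487.73 + ¥20,350.02 = ¥25,837.75.
Total = ¥0.00 + ¥0.00 + ¥25,837.75 = ¥25,837.75.

¥25,837.75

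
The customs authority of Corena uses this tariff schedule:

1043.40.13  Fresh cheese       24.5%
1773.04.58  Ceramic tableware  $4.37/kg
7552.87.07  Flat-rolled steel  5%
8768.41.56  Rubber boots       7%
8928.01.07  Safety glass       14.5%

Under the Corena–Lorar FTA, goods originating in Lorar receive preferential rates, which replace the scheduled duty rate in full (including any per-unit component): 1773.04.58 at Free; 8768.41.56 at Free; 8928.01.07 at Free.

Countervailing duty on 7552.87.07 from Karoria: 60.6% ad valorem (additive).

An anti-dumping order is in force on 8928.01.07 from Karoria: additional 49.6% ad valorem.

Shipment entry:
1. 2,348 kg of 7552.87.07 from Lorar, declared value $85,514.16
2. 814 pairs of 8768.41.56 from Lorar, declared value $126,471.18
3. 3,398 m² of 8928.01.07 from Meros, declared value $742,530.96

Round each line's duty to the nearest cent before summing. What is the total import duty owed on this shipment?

$111,942.70

Line 1 (7552.87.07, Lorar, 2,348 kg, $85,514.16):
Base rate for 7552.87.07 is 5%.
Origin Lorar is the FTA partner but 7552.87.07 is not on the preference list; base rate stands.
The additional-duty order on 7552.87.07 targets Karoria, not Lorar; it does not apply.
Duty = $85,514.16 × 5% = $4,275.71.
Line 2 (8768.41.56, Lorar, 814 pairs, $126,471.18):
Base rate for 8768.41.56 is 7%.
Origin Lorar qualifies under the Corena–Lorar agreement and 8768.41.56 is covered: preferential rate Free applies instead.
Duty = $126,471.18 × 0% = $0.00.
Line 3 (8928.01.07, Meros, 3,398 m², $742,530.96):
Base rate for 8928.01.07 is 14.5%.
8928.01.07 has an FTA preferential rate, but origin Meros is not Lorar; base rate stands.
The additional-duty order on 8928.01.07 targets Karoria, not Meros; it does not apply.
Duty = $742,530.96 × 14.5% = $107,666.99.
Total = $4,275.71 + $0.00 + $107,666.99 = $111,942.70.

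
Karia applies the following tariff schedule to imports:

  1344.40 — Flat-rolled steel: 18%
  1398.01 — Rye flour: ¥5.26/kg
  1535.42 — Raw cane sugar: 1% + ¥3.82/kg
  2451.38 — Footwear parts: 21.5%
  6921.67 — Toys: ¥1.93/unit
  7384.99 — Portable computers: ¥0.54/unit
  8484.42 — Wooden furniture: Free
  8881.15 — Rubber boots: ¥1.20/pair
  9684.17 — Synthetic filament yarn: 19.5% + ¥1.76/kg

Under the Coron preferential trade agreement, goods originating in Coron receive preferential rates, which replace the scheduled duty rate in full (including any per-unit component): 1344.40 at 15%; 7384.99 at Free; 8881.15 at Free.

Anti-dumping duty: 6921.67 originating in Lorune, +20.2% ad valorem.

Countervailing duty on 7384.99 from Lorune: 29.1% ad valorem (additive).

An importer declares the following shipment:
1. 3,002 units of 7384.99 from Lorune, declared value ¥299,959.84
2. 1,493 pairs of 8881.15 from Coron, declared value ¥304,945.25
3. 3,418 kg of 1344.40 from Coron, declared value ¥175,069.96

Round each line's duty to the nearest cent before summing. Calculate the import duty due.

Line 1 (7384.99, Lorune, 3,002 units, ¥299,959.84):
Base rate for 7384.99 is ¥0.54/unit.
7384.99 has an FTA preferential rate, but origin Lorune is not Coron; base rate stands.
Additional duty on 7384.99 from Lorune: +29.1% ad valorem. Applied ad valorem rate = 29.1%.
Duty = ¥299,959.84 × 29.1% + 3,002 × ¥0.54 = ¥88,909.39.
Line 2 (8881.15, Coron, 1,493 pairs, ¥304,945.25):
Base rate for 8881.15 is ¥1.20/pair.
Origin Coron qualifies under the Karia–Coron agreement and 8881.15 is covered: preferential rate Free applies instead.
Duty = ¥304,945.25 × 0% = ¥0.00.
Line 3 (1344.40, Coron, 3,418 kg, ¥175,069.96):
Base rate for 1344.40 is 18%.
Origin Coron qualifies under the Karia–Coron agreement and 1344.40 is covered: preferential rate 15% applies instead.
Duty = ¥175,069.96 × 15% = ¥26,260.49.
Total = ¥88,909.39 + ¥0.00 + ¥26,260.49 = ¥115,169.88.

¥115,169.88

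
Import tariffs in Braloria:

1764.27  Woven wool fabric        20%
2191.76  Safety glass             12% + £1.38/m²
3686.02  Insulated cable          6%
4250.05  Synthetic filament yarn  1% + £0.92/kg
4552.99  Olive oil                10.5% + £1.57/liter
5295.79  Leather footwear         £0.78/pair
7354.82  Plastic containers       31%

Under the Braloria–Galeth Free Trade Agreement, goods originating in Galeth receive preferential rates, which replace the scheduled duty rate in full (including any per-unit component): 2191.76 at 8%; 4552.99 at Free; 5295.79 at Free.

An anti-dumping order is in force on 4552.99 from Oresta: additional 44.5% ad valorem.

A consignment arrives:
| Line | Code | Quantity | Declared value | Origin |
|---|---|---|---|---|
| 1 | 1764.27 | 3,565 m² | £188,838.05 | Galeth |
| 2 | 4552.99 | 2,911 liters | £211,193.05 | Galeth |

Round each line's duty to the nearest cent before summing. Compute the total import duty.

£37,767.61

Line 1 (1764.27, Galeth, 3,565 m², £188,838.05):
Base rate for 1764.27 is 20%.
Origin Galeth is the FTA partner but 1764.27 is not on the preference list; base rate stands.
Duty = £188,838.05 × 20% = £37,767.61.
Line 2 (4552.99, Galeth, 2,911 liters, £211,193.05):
Base rate for 4552.99 is 10.5% + £1.57/liter.
Origin Galeth qualifies under the Braloria–Galeth agreement and 4552.99 is covered: preferential rate Free applies instead.
The additional-duty order on 4552.99 targets Oresta, not Galeth; it does not apply.
Duty = £211,193.05 × 0% = £0.00.
Total = £37,767.61 + £0.00 = £37,767.61.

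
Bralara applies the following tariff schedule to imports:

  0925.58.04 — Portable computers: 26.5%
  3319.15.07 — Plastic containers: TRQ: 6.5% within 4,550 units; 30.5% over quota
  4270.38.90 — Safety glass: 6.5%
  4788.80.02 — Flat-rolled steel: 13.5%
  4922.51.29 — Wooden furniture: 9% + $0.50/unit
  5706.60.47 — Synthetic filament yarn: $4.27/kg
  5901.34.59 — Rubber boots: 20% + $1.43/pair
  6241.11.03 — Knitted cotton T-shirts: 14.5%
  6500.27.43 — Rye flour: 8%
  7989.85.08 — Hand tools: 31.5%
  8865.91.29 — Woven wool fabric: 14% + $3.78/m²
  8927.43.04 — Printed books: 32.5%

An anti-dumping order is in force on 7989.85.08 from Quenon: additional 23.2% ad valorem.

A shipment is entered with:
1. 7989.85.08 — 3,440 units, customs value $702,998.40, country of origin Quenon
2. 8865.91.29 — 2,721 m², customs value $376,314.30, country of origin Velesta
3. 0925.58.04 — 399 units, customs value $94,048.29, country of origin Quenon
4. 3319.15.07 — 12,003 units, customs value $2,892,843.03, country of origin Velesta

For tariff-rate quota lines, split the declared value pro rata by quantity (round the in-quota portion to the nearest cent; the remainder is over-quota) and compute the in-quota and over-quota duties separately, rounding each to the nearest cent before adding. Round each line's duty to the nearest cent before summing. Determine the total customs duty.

$1,091,566.51

Line 1 (7989.85.08, Quenon, 3,440 units, $702,998.40):
Base rate for 7989.85.08 is 31.5%.
Additional duty on 7989.85.08 from Quenon: +23.2%. Applied ad valorem rate: 31.5% + 23.2% = 54.7%.
Duty = $702,998.40 × 54.7% = $384,540.12.
Line 2 (8865.91.29, Velesta, 2,721 m², $376,314.30):
Base rate for 8865.91.29 is 14% + $3.78/m².
Duty = $376,314.30 × 14% + 2,721 × $3.78 = $62,969.38.
Line 3 (0925.58.04, Quenon, 399 units, $94,048.29):
Base rate for 0925.58.04 is 26.5%.
Duty = $94,048.29 × 26.5% = $24,922.80.
Line 4 (3319.15.07, Velesta, 12,003 units, $2,892,843.03):
Code 3319.15.07 is under a tariff-rate quota (threshold 4,550 units). In-quota: 4,550 units at 6.5%; over-quota: 7,453 units at 30.5%.
Pro-rata value split: in-quota = $2,892,843.03 × 4,550/12,003 = $1,096,595.50; over-quota = $2,892,843.03 − $1,096,595.50 = $1,796,247.53.
In-quota duty = $1,096,595.50 × 6.5% = $71,278.71. Over-quota duty = $1,796,247.53 × 30.5% = $547,855.50.
Line duty = $71,278.71 + $547,855.50 = $619,134.21.
Total = $384,540.12 + $62,969.38 + $24,922.80 + $619,134.21 = $1,091,566.51.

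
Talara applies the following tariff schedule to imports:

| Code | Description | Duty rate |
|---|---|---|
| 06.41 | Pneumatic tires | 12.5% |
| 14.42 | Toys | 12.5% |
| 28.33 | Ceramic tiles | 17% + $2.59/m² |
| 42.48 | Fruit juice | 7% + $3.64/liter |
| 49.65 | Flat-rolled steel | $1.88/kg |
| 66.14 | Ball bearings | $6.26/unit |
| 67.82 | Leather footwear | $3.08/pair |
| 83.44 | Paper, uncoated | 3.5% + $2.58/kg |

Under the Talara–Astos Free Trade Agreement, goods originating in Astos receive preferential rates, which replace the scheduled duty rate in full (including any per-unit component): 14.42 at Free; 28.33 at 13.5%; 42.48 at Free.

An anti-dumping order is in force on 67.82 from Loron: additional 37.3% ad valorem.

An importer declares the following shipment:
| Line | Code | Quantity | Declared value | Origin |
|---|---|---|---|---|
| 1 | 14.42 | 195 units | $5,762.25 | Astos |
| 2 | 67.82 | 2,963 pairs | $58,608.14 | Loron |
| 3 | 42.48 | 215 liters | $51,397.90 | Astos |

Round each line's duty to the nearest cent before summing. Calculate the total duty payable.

Line 1 (14.42, Astos, 195 units, $5,762.25):
Base rate for 14.42 is 12.5%.
Origin Astos qualifies under the Talara–Astos agreement and 14.42 is covered: preferential rate Free applies instead.
Duty = $5,762.25 × 0% = $0.00.
Line 2 (67.82, Loron, 2,963 pairs, $58,608.14):
Base rate for 67.82 is $3.08/pair.
Additional duty on 67.82 from Loron: +37.3% ad valorem. Applied ad valorem rate = 37.3%.
Duty = $58,608.14 × 37.3% + 2,963 × $3.08 = $30,986.88.
Line 3 (42.48, Astos, 215 liters, $51,397.90):
Base rate for 42.48 is 7% + $3.64/liter.
Origin Astos qualifies under the Talara–Astos agreement and 42.48 is covered: preferential rate Free applies instead.
Duty = $51,397.90 × 0% = $0.00.
Total = $0.00 + $30,986.88 + $0.00 = $30,986.88.

$30,986.88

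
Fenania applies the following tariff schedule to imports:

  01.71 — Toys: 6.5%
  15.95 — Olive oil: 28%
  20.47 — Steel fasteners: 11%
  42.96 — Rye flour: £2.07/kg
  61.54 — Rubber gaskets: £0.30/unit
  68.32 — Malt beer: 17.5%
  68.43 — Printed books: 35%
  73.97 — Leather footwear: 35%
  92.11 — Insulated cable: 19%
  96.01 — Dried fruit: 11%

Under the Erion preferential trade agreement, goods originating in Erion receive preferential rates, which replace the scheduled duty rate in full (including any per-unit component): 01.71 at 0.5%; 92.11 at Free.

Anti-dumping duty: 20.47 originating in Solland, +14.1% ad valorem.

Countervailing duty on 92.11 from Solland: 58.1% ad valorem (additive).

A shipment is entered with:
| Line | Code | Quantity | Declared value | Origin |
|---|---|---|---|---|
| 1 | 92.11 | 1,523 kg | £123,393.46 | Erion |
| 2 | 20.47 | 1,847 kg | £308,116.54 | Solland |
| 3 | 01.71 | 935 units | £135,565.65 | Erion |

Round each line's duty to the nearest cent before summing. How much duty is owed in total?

Line 1 (92.11, Erion, 1,523 kg, £123,393.46):
Base rate for 92.11 is 19%.
Origin Erion qualifies under the Fenania–Erion agreement and 92.11 is covered: preferential rate Free applies instead.
The additional-duty order on 92.11 targets Solland, not Erion; it does not apply.
Duty = £123,393.46 × 0% = £0.00.
Line 2 (20.47, Solland, 1,847 kg, £308,116.54):
Base rate for 20.47 is 11%.
Additional duty on 20.47 from Solland: +14.1%. Applied ad valorem rate: 11% + 14.1% = 25.1%.
Duty = £308,116.54 × 25.1% = £77,337.25.
Line 3 (01.71, Erion, 935 units, £135,565.65):
Base rate for 01.71 is 6.5%.
Origin Erion qualifies under the Fenania–Erion agreement and 01.71 is covered: preferential rate 0.5% applies instead.
Duty = £135,565.65 × 0.5% = £677.83.
Total = £0.00 + £77,337.25 + £677.83 = £78,015.08.

£78,015.08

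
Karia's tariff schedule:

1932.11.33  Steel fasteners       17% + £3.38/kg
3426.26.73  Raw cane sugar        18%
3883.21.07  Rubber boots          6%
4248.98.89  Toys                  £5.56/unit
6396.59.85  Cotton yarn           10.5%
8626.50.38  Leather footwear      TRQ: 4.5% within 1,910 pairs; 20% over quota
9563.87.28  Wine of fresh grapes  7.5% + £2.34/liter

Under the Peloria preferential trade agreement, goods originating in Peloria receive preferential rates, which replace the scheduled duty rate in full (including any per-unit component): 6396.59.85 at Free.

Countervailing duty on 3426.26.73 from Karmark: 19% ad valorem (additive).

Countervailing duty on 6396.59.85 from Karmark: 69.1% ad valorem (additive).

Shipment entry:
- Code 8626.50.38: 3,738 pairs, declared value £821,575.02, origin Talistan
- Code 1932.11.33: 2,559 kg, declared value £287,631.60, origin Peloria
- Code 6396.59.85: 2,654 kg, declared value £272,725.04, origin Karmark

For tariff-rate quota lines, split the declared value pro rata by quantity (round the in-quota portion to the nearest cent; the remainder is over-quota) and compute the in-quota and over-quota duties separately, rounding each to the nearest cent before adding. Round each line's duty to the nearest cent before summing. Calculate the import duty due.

Line 1 (8626.50.38, Talistan, 3,738 pairs, £821,575.02):
Code 8626.50.38 is under a tariff-rate quota (threshold 1,910 pairs). In-quota: 1,910 pairs at 4.5%; over-quota: 1,828 pairs at 20%.
Pro-rata value split: in-quota = £821,575.02 × 1,910/3,738 = £419,798.90; over-quota = £821,575.02 − £419,798.90 = £401,776.12.
In-quota duty = £419,798.90 × 4.5% = £18,890.95. Over-quota duty = £401,776.12 × 20% = £80,355.22.
Line duty = £18,890.95 + £80,355.22 = £99,246.17.
Line 2 (1932.11.33, Peloria, 2,559 kg, £287,631.60):
Base rate for 1932.11.33 is 17% + £3.38/kg.
Origin Peloria is the FTA partner but 1932.11.33 is not on the preference list; base rate stands.
Duty = £287,631.60 × 17% + 2,559 × £3.38 = £57,546.79.
Line 3 (6396.59.85, Karmark, 2,654 kg, £272,725.04):
Base rate for 6396.59.85 is 10.5%.
6396.59.85 has an FTA preferential rate, but origin Karmark is not Peloria; base rate stands.
Additional duty on 6396.59.85 from Karmark: +69.1%. Applied ad valorem rate: 10.5% + 69.1% = 79.6%.
Duty = £272,725.04 × 79.6% = £217,089.13.
Total = £99,246.17 + £57,546.79 + £217,089.13 = £373,882.09.

£373,882.09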